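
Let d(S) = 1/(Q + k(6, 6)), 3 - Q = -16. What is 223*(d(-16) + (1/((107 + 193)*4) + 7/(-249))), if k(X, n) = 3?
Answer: 4440599/1095600 ≈ 4.0531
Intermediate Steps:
Q = 19 (Q = 3 - 1*(-16) = 3 + 16 = 19)
d(S) = 1/22 (d(S) = 1/(19 + 3) = 1/22)
223*(d(-16) + (1/((107 + 193)*4) + 7/(-249))) = 223*(1/22 + (1/((107 + 193)*4) + 7/(-249))) = 223*(1/22 + ((¼)/300 + 7*(-1/249))) = 223*(1/22 + ((1/300)*(¼) - 7/249)) = 223*(1/22 + (1/1200 - 7/249)) = 223*(1/22 - 2717/99600) = 223*(19913/1095600) = 4440599/1095600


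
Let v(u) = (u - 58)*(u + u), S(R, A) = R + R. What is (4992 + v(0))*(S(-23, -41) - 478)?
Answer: -2615808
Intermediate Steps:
S(R, A) = 2*R
v(u) = 2*u*(-58 + u) (v(u) = (-58 + u)*(2*u) = 2*u*(-58 + u))
(4992 + v(0))*(S(-23, -41) - 478) = (4992 + 2*0*(-58 + 0))*(2*(-23) - 478) = (4992 + 2*0*(-58))*(-46 - 478) = (4992 + 0)*(-524) = 4992*(-524) = -2615808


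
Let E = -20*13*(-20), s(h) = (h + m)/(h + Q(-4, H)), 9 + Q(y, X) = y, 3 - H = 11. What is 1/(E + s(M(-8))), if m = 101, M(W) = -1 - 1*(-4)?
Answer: 5/25948 ≈ 0.00019269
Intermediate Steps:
H = -8 (H = 3 - 1*11 = 3 - 11 = -8)
Q(y, X) = -9 + y
M(W) = 3 (M(W) = -1 + 4 = 3)
s(h) = (101 + h)/(-13 + h) (s(h) = (h + 101)/(h + (-9 - 4)) = (101 + h)/(h - 13) = (101 + h)/(-13 + h))
E = 5200 (E = -260*(-20) = 5200)
1/(E + s(M(-8))) = 1/(5200 + (101 + 3)/(-13 + 3)) = 1/(5200 + 104/(-10)) = 1/(5200 - ⅒*104) = 1/(5200 - 52/5) = 1/(25948/5) = 5/25948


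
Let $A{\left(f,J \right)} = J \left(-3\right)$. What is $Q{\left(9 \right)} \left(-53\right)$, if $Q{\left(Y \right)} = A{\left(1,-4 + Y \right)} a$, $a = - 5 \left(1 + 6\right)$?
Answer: $-27825$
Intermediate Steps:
$A{\left(f,J \right)} = - 3 J$
$a = -35$ ($a = \left(-5\right) 7 = -35$)
$Q{\left(Y \right)} = -420 + 105 Y$ ($Q{\left(Y \right)} = - 3 \left(-4 + Y\right) \left(-35\right) = \left(12 - 3 Y\right) \left(-35\right) = -420 + 105 Y$)
$Q{\left(9 \right)} \left(-53\right) = \left(-420 + 105 \cdot 9\right) \left(-53\right) = \left(-420 + 945\right) \left(-53\right) = 525 \left(-53\right) = -27825$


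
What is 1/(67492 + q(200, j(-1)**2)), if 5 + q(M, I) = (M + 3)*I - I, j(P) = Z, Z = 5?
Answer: 1/72537 ≈ 1.3786e-5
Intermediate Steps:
j(P) = 5
q(M, I) = -5 - I + I*(3 + M) (q(M, I) = -5 + ((M + 3)*I - I) = -5 + ((3 + M)*I - I) = -5 + (I*(3 + M) - I) = -5 + (-I + I*(3 + M)) = -5 - I + I*(3 + M))
1/(67492 + q(200, j(-1)**2)) = 1/(67492 + (-5 + 2*5**2 + 5**2*200)) = 1/(67492 + (-5 + 2*25 + 25*200)) = 1/(67492 + (-5 + 50 + 5000)) = 1/(67492 + 5045) = 1/72537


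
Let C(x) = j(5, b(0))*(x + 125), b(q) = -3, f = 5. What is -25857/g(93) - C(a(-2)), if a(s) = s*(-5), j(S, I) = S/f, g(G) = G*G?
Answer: -132608/961 ≈ -137.99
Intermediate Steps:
g(G) = G**2
j(S, I) = S/5
a(s) = -5*s
C(x) = 125 + x (C(x) = ((1/5)*5)*(x + 125) = 1*(125 + x) = 125 + x)
-25857/g(93) - C(a(-2)) = -25857/(93**2) - (125 - 5*(-2)) = -25857/8649 - (125 + 10) = -25857*1/8649 - 1*135 = -2873/961 - 135 = -132608/961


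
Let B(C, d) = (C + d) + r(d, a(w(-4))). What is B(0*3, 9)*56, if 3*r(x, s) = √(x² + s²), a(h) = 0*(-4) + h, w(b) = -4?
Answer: 504 + 56*√97/3 ≈ 687.85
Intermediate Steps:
a(h) = h (a(h) = 0 + h = h)
r(x, s) = √(s² + x²)/3 (r(x, s) = √(x² + s²)/3 = √(s² + x²)/3)
B(C, d) = C + d + √(16 + d²)/3 (B(C, d) = (C + d) + √((-4)² + d²)/3 = (C + d) + √(16 + d²)/3 = C + d + √(16 + d²)/3)
B(0*3, 9)*56 = (0*3 + 9 + √(16 + 9²)/3)*56 = (0 + 9 + √(16 + 81)/3)*56 = (0 + 9 + √97/3)*56 = (9 + √97/3)*56 = 504 + 56*√97/3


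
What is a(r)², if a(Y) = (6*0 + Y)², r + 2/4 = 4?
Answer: 2401/16 ≈ 150.06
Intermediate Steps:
r = 7/2 (r = -½ + 4 = 7/2 ≈ 3.5000)
a(Y) = Y² (a(Y) = (0 + Y)² = Y²)
a(r)² = ((7/2)²)² = (49/4)² = 2401/16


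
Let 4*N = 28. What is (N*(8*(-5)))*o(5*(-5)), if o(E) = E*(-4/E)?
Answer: 1120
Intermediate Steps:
N = 7 (N = (¼)*28 = 7)
o(E) = -4
(N*(8*(-5)))*o(5*(-5)) = (7*(8*(-5)))*(-4) = (7*(-40))*(-4) = -280*(-4) = 1120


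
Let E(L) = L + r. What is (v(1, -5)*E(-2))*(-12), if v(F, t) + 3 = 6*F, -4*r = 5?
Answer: 117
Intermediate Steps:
r = -5/4 (r = -1/4*5 = -5/4 ≈ -1.2500)
v(F, t) = -3 + 6*F
E(L) = -5/4 + L (E(L) = L - 5/4 = -5/4 + L)
(v(1, -5)*E(-2))*(-12) = ((-3 + 6*1)*(-5/4 - 2))*(-12) = ((-3 + 6)*(-13/4))*(-12) = (3*(-13/4))*(-12) = -39/4*(-12) = 117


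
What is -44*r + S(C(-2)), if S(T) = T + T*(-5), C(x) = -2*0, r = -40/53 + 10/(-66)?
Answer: 6340/159 ≈ 39.874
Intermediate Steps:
r = -1585/1749 (r = -40*1/53 + 10*(-1/66) = -40/53 - 5/33 = -1585/1749 ≈ -0.90623)
C(x) = 0
S(T) = -4*T (S(T) = T - 5*T = -4*T)
-44*r + S(C(-2)) = -44*(-1585/1749) - 4*0 = 6340/159 + 0 = 6340/159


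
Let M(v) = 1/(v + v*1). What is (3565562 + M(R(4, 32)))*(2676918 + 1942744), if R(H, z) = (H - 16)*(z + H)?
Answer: 7115770630669177/432 ≈ 1.6472e+13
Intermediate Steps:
R(H, z) = (-16 + H)*(H + z)
M(v) = 1/(2*v) (M(v) = 1/(v + v) = 1/(2*v))
(3565562 + M(R(4, 32)))*(2676918 + 1942744) = (3565562 + 1/(2*(4² - 16*4 - 16*32 + 4*32)))*(2676918 + 1942744) = (3565562 + 1/(2*(16 - 64 - 512 + 128)))*4619662 = (3565562 + (½)/(-432))*4619662 = (3565562 + (½)*(-1/432))*4619662 = (3565562 - 1/864)*4619662 = (3080645567/864)*4619662 = 7115770630669177/432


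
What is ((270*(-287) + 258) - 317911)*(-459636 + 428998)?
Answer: 12106391234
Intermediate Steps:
((270*(-287) + 258) - 317911)*(-459636 + 428998) = ((-77490 + 258) - 317911)*(-30638) = (-77232 - 317911)*(-30638) = -395143*(-30638) = 12106391234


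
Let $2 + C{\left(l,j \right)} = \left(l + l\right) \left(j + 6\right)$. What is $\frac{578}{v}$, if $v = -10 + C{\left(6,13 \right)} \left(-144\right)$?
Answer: $- \frac{289}{16277} \approx -0.017755$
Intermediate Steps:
$C{\left(l,j \right)} = -2 + 2 l \left(6 + j\right)$ ($C{\left(l,j \right)} = -2 + \left(l + l\right) \left(j + 6\right) = -2 + 2 l \left(6 + j\right)$)
$v = -32554$ ($v = -10 + \left(-2 + 12 \cdot 6 + 2 \cdot 13 \cdot 6\right) \left(-144\right) = -10 + \left(-2 + 72 + 156\right) \left(-144\right) = -10 + 226 \left(-144\right) = -10 - 32544 = -32554$)
$\frac{578}{v} = \frac{578}{-32554} = 578 \left(- \frac{1}{32554}\right) = - \frac{289}{16277}$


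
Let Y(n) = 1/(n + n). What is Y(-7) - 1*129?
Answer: -1807/14 ≈ -129.07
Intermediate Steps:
Y(n) = 1/(2*n)
Y(-7) - 1*129 = (1/2)/(-7) - 1*129 = (1/2)*(-1/7) - 129 = -1/14 - 129 = -1807/14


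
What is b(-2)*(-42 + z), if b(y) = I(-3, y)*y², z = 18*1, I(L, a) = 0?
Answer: 0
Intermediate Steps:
z = 18
b(y) = 0 (b(y) = 0*y² = 0)
b(-2)*(-42 + z) = 0*(-42 + 18) = 0*(-24) = 0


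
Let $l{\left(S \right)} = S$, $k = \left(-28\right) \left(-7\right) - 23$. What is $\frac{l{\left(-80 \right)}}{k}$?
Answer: $- \frac{80}{173} \approx -0.46243$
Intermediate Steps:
$k = 173$ ($k = 196 - 23 = 173$)
$\frac{l{\left(-80 \right)}}{k} = - \frac{80}{173}$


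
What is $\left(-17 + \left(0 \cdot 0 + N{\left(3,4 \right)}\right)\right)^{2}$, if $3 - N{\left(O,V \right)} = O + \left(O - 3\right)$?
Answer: $289$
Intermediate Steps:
$N{\left(O,V \right)} = 6 - 2 O$ ($N{\left(O,V \right)} = 3 - \left(O + \left(O - 3\right)\right) = 3 - \left(O + \left(-3 + O\right)\right) = 3 - \left(-3 + 2 O\right) = 6 - 2 O$)
$\left(-17 + \left(0 \cdot 0 + N{\left(3,4 \right)}\right)\right)^{2} = \left(-17 + \left(0 \cdot 0 + \left(6 - 6\right)\right)\right)^{2} = \left(-17 + \left(0 + \left(6 - 6\right)\right)\right)^{2} = \left(-17 + \left(0 + 0\right)\right)^{2} = \left(-17 + 0\right)^{2} = \left(-17\right)^{2} = 289$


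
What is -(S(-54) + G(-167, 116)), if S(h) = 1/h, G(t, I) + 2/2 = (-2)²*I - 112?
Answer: -18953/54 ≈ -350.98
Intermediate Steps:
G(t, I) = -113 + 4*I (G(t, I) = -1 + ((-2)²*I - 112) = -1 + (4*I - 112) = -1 + (-112 + 4*I) = -113 + 4*I)
S(h) = 1/h
-(S(-54) + G(-167, 116)) = -(1/(-54) + (-113 + 4*116)) = -(-1/54 + (-113 + 464)) = -(-1/54 + 351) = -1*18953/54 = -18953/54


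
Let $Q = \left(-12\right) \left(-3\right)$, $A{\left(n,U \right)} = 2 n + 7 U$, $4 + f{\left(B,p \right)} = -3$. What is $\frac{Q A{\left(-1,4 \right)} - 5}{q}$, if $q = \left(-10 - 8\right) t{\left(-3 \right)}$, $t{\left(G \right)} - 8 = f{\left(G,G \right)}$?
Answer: $- \frac{931}{18} \approx -51.722$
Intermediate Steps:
$f{\left(B,p \right)} = -7$ ($f{\left(B,p \right)} = -4 - 3 = -7$)
$t{\left(G \right)} = 1$ ($t{\left(G \right)} = 8 - 7 = 1$)
$q = -18$ ($q = \left(-10 - 8\right) 1 = \left(-18\right) 1 = -18$)
$Q = 36$
$\frac{Q A{\left(-1,4 \right)} - 5}{q} = \frac{36 \left(2 \left(-1\right) + 7 \cdot 4\right) - 5}{-18} = \left(36 \left(-2 + 28\right) - 5\right) \left(- \frac{1}{18}\right) = \left(36 \cdot 26 - 5\right) \left(- \frac{1}{18}\right) = \left(936 - 5\right) \left(- \frac{1}{18}\right) = 931 \left(- \frac{1}{18}\right) = - \frac{931}{18}$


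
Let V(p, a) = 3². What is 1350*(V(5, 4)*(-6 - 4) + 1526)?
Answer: 1938600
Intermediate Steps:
V(p, a) = 9
1350*(V(5, 4)*(-6 - 4) + 1526) = 1350*(9*(-6 - 4) + 1526) = 1350*(9*(-10) + 1526) = 1350*(-90 + 1526) = 1350*1436 = 1938600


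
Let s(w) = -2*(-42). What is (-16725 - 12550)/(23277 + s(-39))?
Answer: -29275/23361 ≈ -1.2532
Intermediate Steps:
s(w) = 84
(-16725 - 12550)/(23277 + s(-39)) = (-16725 - 12550)/(23277 + 84) = -29275/23361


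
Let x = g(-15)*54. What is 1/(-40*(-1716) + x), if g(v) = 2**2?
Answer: 1/68856 ≈ 1.4523e-5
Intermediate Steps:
g(v) = 4
x = 216 (x = 4*54 = 216)
1/(-40*(-1716) + x) = 1/(-40*(-1716) + 216) = 1/(68640 + 216) = 1/68856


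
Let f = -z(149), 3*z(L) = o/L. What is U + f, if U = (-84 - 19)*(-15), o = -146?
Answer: 690761/447 ≈ 1545.3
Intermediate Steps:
U = 1545 (U = -103*(-15) = 1545)
z(L) = -146/(3*L) (z(L) = (-146/L)/3 = -146/(3*L))
f = 146/447 (f = -(-146)/(3*149) = -1*(-146/447) = 146/447 ≈ 0.32662)
U + f = 1545 + 146/447 = 690761/447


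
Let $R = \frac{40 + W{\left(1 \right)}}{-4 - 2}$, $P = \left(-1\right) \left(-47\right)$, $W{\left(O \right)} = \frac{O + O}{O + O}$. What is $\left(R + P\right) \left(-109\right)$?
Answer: $- \frac{26269}{6} \approx -4378.2$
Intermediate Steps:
$W{\left(O \right)} = 1$ ($W{\left(O \right)} = \frac{2 O}{2 O} = 2 O \frac{1}{2 O} = 1$)
$P = 47$
$R = - \frac{41}{6}$ ($R = \frac{40 + 1}{-4 - 2} = \frac{41}{-4 - 2} = \frac{41}{-6} = 41 \left(- \frac{1}{6}\right) = - \frac{41}{6} \approx -6.8333$)
$\left(R + P\right) \left(-109\right) = \left(- \frac{41}{6} + 47\right) \left(-109\right) = \frac{241}{6} \left(-109\right) = - \frac{26269}{6}$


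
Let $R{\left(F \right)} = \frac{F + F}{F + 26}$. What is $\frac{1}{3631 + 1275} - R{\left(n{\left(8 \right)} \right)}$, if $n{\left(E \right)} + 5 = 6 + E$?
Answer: $- \frac{88273}{171710} \approx -0.51408$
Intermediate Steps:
$n{\left(E \right)} = 1 + E$ ($n{\left(E \right)} = -5 + \left(6 + E\right) = 1 + E$)
$R{\left(F \right)} = \frac{2 F}{26 + F}$
$\frac{1}{3631 + 1275} - R{\left(n{\left(8 \right)} \right)} = \frac{1}{3631 + 1275} - \frac{2 \left(1 + 8\right)}{26 + \left(1 + 8\right)} = \frac{1}{4906} - 2 \cdot 9 \frac{1}{26 + 9} = \frac{1}{4906} - 2 \cdot 9 \cdot \frac{1}{35} = \frac{1}{4906} - \frac{18}{35} = - \frac{88273}{171710}$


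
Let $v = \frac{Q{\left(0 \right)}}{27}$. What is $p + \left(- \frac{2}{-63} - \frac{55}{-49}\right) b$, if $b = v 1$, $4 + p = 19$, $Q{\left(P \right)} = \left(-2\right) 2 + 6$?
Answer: $\frac{179623}{11907} \approx 15.085$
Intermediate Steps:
$Q{\left(P \right)} = 2$ ($Q{\left(P \right)} = -4 + 6 = 2$)
$v = \frac{2}{27} \approx 0.074074$
$p = 15$ ($p = -4 + 19 = 15$)
$b = \frac{2}{27}$ ($b = \frac{2}{27} \cdot 1 = \frac{2}{27} \approx 0.074074$)
$p + \left(- \frac{2}{-63} - \frac{55}{-49}\right) b = 15 + \left(- \frac{2}{-63} - \frac{55}{-49}\right) \frac{2}{27} = 15 + \left(\left(-2\right) \left(- \frac{1}{63}\right) - - \frac{55}{49}\right) \frac{2}{27} = 15 + \left(\frac{2}{63} + \frac{55}{49}\right) \frac{2}{27} = 15 + \frac{509}{441} \cdot \frac{2}{27} = 15 + \frac{1018}{11907} = \frac{179623}{11907}$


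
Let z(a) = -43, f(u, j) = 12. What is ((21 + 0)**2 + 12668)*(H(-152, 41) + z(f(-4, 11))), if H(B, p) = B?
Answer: -2556255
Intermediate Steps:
((21 + 0)**2 + 12668)*(H(-152, 41) + z(f(-4, 11))) = ((21 + 0)**2 + 12668)*(-152 - 43) = (21**2 + 12668)*(-195) = (441 + 12668)*(-195) = 13109*(-195) = -2556255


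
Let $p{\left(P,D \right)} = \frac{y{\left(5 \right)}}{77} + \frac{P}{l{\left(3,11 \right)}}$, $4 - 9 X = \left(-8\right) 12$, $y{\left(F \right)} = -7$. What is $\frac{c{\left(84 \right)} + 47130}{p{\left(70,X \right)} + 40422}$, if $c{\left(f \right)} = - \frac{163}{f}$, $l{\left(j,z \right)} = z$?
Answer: $\frac{43546327}{37355724} \approx 1.1657$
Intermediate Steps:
$X = \frac{100}{9}$ ($X = \frac{4}{9} - \frac{\left(-8\right) 12}{9} = \frac{4}{9} - - \frac{32}{3} = \frac{4}{9} + \frac{32}{3} = \frac{100}{9} \approx 11.111$)
$p{\left(P,D \right)} = - \frac{1}{11} + \frac{P}{11}$ ($p{\left(P,D \right)} = - \frac{7}{77} + \frac{P}{11} = \left(-7\right) \frac{1}{77} + P \frac{1}{11} = - \frac{1}{11} + \frac{P}{11}$)
$\frac{c{\left(84 \right)} + 47130}{p{\left(70,X \right)} + 40422} = \frac{- \frac{163}{84} + 47130}{\left(- \frac{1}{11} + \frac{1}{11} \cdot 70\right) + 40422} = \frac{\left(-163\right) \frac{1}{84} + 47130}{\left(- \frac{1}{11} + \frac{70}{11}\right) + 40422} = \frac{- \frac{163}{84} + 47130}{\frac{69}{11} + 40422} = \frac{3958757}{84 \cdot \frac{444711}{11}} = \frac{3958757}{84} \cdot \frac{11}{444711} = \frac{43546327}{37355724}$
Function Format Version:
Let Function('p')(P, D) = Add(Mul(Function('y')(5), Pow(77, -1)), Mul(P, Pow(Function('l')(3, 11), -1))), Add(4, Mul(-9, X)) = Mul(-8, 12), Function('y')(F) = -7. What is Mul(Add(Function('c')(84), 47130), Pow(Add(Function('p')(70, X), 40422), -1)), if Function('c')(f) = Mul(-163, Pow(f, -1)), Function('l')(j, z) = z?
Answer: Rational(43546327, 37355724) ≈ 1.1657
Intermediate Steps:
X = Rational(100, 9) (X = Add(Rational(4, 9), Mul(Rational(-1, 9), Mul(-8, 12))) = Add(Rational(4, 9), Mul(Rational(-1, 9), -96)) = Add(Rational(4, 9), Rational(32, 3)) = Rational(100, 9) ≈ 11.111)
Function('p')(P, D) = Add(Rational(-1, 11), Mul(Rational(1, 11), P)) (Function('p')(P, D) = Add(Mul(-7, Pow(77, -1)), Mul(P, Pow(11, -1))) = Add(Mul(-7, Rational(1, 77)), Mul(P, Rational(1, 11))) = Add(Rational(-1, 11), Mul(Rational(1, 11), P)))
Mul(Add(Function('c')(84), 47130), Pow(Add(Function('p')(70, X), 40422), -1)) = Mul(Add(Mul(-163, Pow(84, -1)), 47130), Pow(Add(Add(Rational(-1, 11), Mul(Rational(1, 11), 70)), 40422), -1)) = Mul(Add(Mul(-163, Rational(1, 84)), 47130), Pow(Add(Add(Rational(-1, 11), Rational(70, 11)), 40422), -1)) = Mul(Add(Rational(-163, 84), 47130), Pow(Add(Rational(69, 11), 40422), -1)) = Mul(Rational(3958757, 84), Pow(Rational(444711, 11), -1)) = Mul(Rational(3958757, 84), Rational(11, 444711)) = Rational(43546327, 37355724)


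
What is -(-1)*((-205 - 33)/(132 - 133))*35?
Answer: 8330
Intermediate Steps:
-(-1)*((-205 - 33)/(132 - 133))*35 = -(-1)*-238/(-1)*35 = -(-1)*-238*(-1)*35 = -(-1)*238*35 = -(-1)*8330 = -1*(-8330) = 8330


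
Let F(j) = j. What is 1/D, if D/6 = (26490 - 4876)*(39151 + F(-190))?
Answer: 1/5052618324 ≈ 1.9792e-10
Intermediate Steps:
D = 5052618324 (D = 6*((26490 - 4876)*(39151 - 190)) = 6*(21614*38961) = 6*842103054 = 5052618324)
1/D = 1/5052618324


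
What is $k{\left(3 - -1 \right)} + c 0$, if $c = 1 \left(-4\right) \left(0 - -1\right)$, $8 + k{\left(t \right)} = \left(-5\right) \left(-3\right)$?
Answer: $7$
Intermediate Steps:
$k{\left(t \right)} = 7$ ($k{\left(t \right)} = -8 - -15 = -8 + 15 = 7$)
$c = -4$ ($c = - 4 \left(0 + 1\right) = \left(-4\right) 1 = -4$)
$k{\left(3 - -1 \right)} + c 0 = 7 - 0 = 7 + 0 = 7$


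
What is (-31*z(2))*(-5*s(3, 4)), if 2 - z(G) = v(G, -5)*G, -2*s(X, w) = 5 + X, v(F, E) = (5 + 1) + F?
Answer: 8680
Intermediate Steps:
v(F, E) = 6 + F
s(X, w) = -5/2 - X/2 (s(X, w) = -(5 + X)/2 = -5/2 - X/2)
z(G) = 2 - G*(6 + G) (z(G) = 2 - (6 + G)*G = 2 - G*(6 + G))
(-31*z(2))*(-5*s(3, 4)) = (-31*(2 - 1*2*(6 + 2)))*(-5*(-5/2 - ½*3)) = (-31*(2 - 1*2*8))*(-5*(-5/2 - 3/2)) = (-31*(2 - 16))*(-5*(-4)) = -31*(-14)*20 = 434*20 = 8680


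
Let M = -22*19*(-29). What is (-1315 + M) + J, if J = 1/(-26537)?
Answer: 286785358/26537 ≈ 10807.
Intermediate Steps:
J = -1/26537 ≈ -3.7683e-5
M = 12122 (M = -418*(-29) = 12122)
(-1315 + M) + J = (-1315 + 12122) - 1/26537 = 10807 - 1/26537 = 286785358/26537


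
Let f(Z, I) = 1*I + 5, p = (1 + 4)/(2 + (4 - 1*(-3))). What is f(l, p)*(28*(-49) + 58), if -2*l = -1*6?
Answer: -7300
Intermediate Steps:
l = 3 (l = -(-1)*6/2 = -½*(-6) = 3)
p = 5/9 (p = 5/(2 + (4 + 3)) = 5/(2 + 7) = 5/9 ≈ 0.55556)
f(Z, I) = 5 + I (f(Z, I) = I + 5 = 5 + I)
f(l, p)*(28*(-49) + 58) = (5 + 5/9)*(28*(-49) + 58) = 50*(-1372 + 58)/9 = (50/9)*(-1314) = -7300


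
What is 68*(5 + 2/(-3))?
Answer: 884/3 ≈ 294.67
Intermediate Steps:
68*(5 + 2/(-3)) = 68*(5 - 1/3*2) = 68*(5 - 2/3) = 68*(13/3) = 884/3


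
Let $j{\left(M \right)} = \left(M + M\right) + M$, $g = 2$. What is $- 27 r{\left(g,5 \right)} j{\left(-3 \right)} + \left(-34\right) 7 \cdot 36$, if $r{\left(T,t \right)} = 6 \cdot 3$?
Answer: $-4194$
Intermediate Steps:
$j{\left(M \right)} = 3 M$ ($j{\left(M \right)} = 2 M + M = 3 M$)
$r{\left(T,t \right)} = 18$
$- 27 r{\left(g,5 \right)} j{\left(-3 \right)} + \left(-34\right) 7 \cdot 36 = \left(-27\right) 18 \cdot 3 \left(-3\right) + \left(-34\right) 7 \cdot 36 = \left(-486\right) \left(-9\right) - 8568 = 4374 - 8568 = -4194$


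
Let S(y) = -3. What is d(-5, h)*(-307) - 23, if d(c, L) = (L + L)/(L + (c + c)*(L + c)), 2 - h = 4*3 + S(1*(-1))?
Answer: 1699/113 ≈ 15.035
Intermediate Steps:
h = -7 (h = 2 - (4*3 - 3) = 2 - (12 - 3) = 2 - 1*9 = 2 - 9 = -7)
d(c, L) = 2*L/(L + 2*c*(L + c)) (d(c, L) = (2*L)/(L + (2*c)*(L + c)) = (2*L)/(L + 2*c*(L + c)) = 2*L/(L + 2*c*(L + c)))
d(-5, h)*(-307) - 23 = (2*(-7)/(-7 + 2*(-5)² + 2*(-7)*(-5)))*(-307) - 23 = (2*(-7)/(-7 + 2*25 + 70))*(-307) - 23 = (2*(-7)/(-7 + 50 + 70))*(-307) - 23 = (2*(-7)/113)*(-307) - 23 = (2*(-7)*(1/113))*(-307) - 23 = -14/113*(-307) - 23 = 4298/113 - 23 = 1699/113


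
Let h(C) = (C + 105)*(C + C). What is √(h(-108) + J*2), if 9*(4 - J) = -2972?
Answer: 2*√2962/3 ≈ 36.283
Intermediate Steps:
J = 3008/9 (J = 4 - ⅑*(-2972) = 4 + 2972/9 = 3008/9 ≈ 334.22)
h(C) = 2*C*(105 + C) (h(C) = (105 + C)*(2*C) = 2*C*(105 + C))
√(h(-108) + J*2) = √(2*(-108)*(105 - 108) + (3008/9)*2) = √(2*(-108)*(-3) + 6016/9) = √(648 + 6016/9) = √(11848/9) = 2*√2962/3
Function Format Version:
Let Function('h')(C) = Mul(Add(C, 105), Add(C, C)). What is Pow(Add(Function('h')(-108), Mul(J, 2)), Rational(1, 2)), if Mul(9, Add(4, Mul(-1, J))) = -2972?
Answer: Mul(Rational(2, 3), Pow(2962, Rational(1, 2))) ≈ 36.283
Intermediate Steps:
J = Rational(3008, 9) (J = Add(4, Mul(Rational(-1, 9), -2972)) = Add(4, Rational(2972, 9)) = Rational(3008, 9) ≈ 334.22)
Function('h')(C) = Mul(2, C, Add(105, C)) (Function('h')(C) = Mul(Add(105, C), Mul(2, C)) = Mul(2, C, Add(105, C)))
Pow(Add(Function('h')(-108), Mul(J, 2)), Rational(1, 2)) = Pow(Add(Mul(2, -108, Add(105, -108)), Mul(Rational(3008, 9), 2)), Rational(1, 2)) = Pow(Add(Mul(2, -108, -3), Rational(6016, 9)), Rational(1, 2)) = Pow(Add(648, Rational(6016, 9)), Rational(1, 2)) = Pow(Rational(11848, 9), Rational(1, 2)) = Mul(Rational(2, 3), Pow(2962, Rational(1, 2)))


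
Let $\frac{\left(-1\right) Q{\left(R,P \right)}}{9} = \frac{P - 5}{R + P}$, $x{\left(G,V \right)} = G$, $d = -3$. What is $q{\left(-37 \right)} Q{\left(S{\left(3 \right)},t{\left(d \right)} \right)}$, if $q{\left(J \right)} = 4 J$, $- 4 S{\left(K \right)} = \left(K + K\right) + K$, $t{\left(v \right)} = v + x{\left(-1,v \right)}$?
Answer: $\frac{47952}{25} \approx 1918.1$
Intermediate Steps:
$t{\left(v \right)} = -1 + v$ ($t{\left(v \right)} = v - 1 = -1 + v$)
$S{\left(K \right)} = - \frac{3 K}{4}$ ($S{\left(K \right)} = - \frac{\left(K + K\right) + K}{4} = - \frac{2 K + K}{4} = - \frac{3 K}{4}$)
$Q{\left(R,P \right)} = - \frac{9 \left(-5 + P\right)}{P + R}$ ($Q{\left(R,P \right)} = - 9 \frac{P - 5}{R + P} = - 9 \frac{-5 + P}{P + R} = - \frac{9 \left(-5 + P\right)}{P + R}$)
$q{\left(-37 \right)} Q{\left(S{\left(3 \right)},t{\left(d \right)} \right)} = 4 \left(-37\right) \frac{9 \left(5 - \left(-1 - 3\right)\right)}{\left(-1 - 3\right) - \frac{9}{4}} = - 148 \frac{9 \left(5 - -4\right)}{-4 - \frac{9}{4}} = - 148 \frac{9 \left(5 + 4\right)}{- \frac{25}{4}} = - 148 \cdot 9 \left(- \frac{4}{25}\right) 9 = \left(-148\right) \left(- \frac{324}{25}\right) = \frac{47952}{25}$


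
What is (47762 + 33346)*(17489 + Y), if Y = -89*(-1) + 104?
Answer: 1434151656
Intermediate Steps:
Y = 193 (Y = 89 + 104 = 193)
(47762 + 33346)*(17489 + Y) = (47762 + 33346)*(17489 + 193) = 81108*17682 = 1434151656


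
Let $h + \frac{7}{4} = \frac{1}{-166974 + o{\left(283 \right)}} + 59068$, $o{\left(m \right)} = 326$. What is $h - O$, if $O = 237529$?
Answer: $- \frac{29740460363}{166648} \approx -1.7846 \cdot 10^{5}$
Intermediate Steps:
$h = \frac{9843272429}{166648}$ ($h = - \frac{7}{4} + \left(\frac{1}{-166974 + 326} + 59068\right) = - \frac{7}{4} + \left(\frac{1}{-166648} + 59068\right) = - \frac{7}{4} + \left(- \frac{1}{166648} + 59068\right) = - \frac{7}{4} + \frac{9843564063}{166648} = \frac{9843272429}{166648} \approx 59066.0$)
$h - O = \frac{9843272429}{166648} - 237529 = - \frac{29740460363}{166648}$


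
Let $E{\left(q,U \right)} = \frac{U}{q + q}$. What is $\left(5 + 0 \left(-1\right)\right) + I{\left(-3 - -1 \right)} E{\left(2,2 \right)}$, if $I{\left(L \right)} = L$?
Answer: $4$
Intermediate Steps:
$E{\left(q,U \right)} = \frac{U}{2 q}$
$\left(5 + 0 \left(-1\right)\right) + I{\left(-3 - -1 \right)} E{\left(2,2 \right)} = \left(5 + 0 \left(-1\right)\right) + \left(-3 - -1\right) \frac{1}{2} \cdot 2 \cdot \frac{1}{2} = \left(5 + 0\right) + \left(-3 + 1\right) \frac{1}{2} \cdot 2 \cdot \frac{1}{2} = 5 - 1 = 4$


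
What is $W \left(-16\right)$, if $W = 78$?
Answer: $-1248$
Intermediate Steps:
$W \left(-16\right) = 78 \left(-16\right) = -1248$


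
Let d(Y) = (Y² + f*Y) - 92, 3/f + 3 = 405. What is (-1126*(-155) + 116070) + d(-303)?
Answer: 51230175/134 ≈ 3.8231e+5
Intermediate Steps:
f = 1/134 (f = 3/(-3 + 405) = 3/402 = 3*(1/402) = 1/134 ≈ 0.0074627)
d(Y) = -92 + Y² + Y/134 (d(Y) = (Y² + Y/134) - 92 = -92 + Y² + Y/134)
(-1126*(-155) + 116070) + d(-303) = (-1126*(-155) + 116070) + (-92 + (-303)² + (1/134)*(-303)) = (174530 + 116070) + (-92 + 91809 - 303/134) = 290600 + 12289775/134 = 51230175/134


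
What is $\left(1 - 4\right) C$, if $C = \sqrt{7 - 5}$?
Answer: $- 3 \sqrt{2} \approx -4.2426$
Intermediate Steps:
$C = \sqrt{2} \approx 1.4142$
$\left(1 - 4\right) C = \left(1 - 4\right) \sqrt{2} = - 3 \sqrt{2}$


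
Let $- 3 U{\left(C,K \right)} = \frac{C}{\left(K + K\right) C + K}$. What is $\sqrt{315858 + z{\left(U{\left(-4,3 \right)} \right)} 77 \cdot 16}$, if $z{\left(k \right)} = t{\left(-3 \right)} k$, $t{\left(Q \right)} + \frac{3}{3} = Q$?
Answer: $\frac{\sqrt{2845538}}{3} \approx 562.29$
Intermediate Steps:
$t{\left(Q \right)} = -1 + Q$
$U{\left(C,K \right)} = - \frac{C}{3 \left(K + 2 C K\right)}$ ($U{\left(C,K \right)} = - \frac{C \frac{1}{\left(K + K\right) C + K}}{3} = - \frac{C \frac{1}{2 K C + K}}{3} = - \frac{C \frac{1}{2 C K + K}}{3} = - \frac{C \frac{1}{K + 2 C K}}{3} = - \frac{C}{3 \left(K + 2 C K\right)}$)
$z{\left(k \right)} = - 4 k$ ($z{\left(k \right)} = \left(-1 - 3\right) k = - 4 k$)
$\sqrt{315858 + z{\left(U{\left(-4,3 \right)} \right)} 77 \cdot 16} = \sqrt{315858 + - 4 \left(\left(- \frac{1}{3}\right) \left(-4\right) \frac{1}{3} \frac{1}{1 + 2 \left(-4\right)}\right) 77 \cdot 16} = \sqrt{315858 + - 4 \left(\left(- \frac{1}{3}\right) \left(-4\right) \frac{1}{3} \frac{1}{1 - 8}\right) 77 \cdot 16} = \sqrt{315858 + - 4 \left(\left(- \frac{1}{3}\right) \left(-4\right) \frac{1}{3} \frac{1}{-7}\right) 77 \cdot 16} = \sqrt{315858 + - 4 \left(\left(- \frac{1}{3}\right) \left(-4\right) \frac{1}{3} \left(- \frac{1}{7}\right)\right) 77 \cdot 16} = \sqrt{315858 + \left(-4\right) \left(- \frac{4}{63}\right) 77 \cdot 16} = \sqrt{315858 + \frac{16}{63} \cdot 77 \cdot 16} = \sqrt{315858 + \frac{176}{9} \cdot 16} = \sqrt{315858 + \frac{2816}{9}} = \sqrt{\frac{2845538}{9}} = \frac{\sqrt{2845538}}{3}$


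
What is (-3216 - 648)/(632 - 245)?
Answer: -1288/129 ≈ -9.9845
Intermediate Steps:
(-3216 - 648)/(632 - 245) = -3864/387 = -3864*1/387 = -1288/129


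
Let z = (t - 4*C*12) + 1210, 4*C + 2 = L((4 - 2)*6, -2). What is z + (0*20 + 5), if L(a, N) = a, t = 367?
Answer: 1462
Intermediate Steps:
C = 5/2 (C = -½ + ((4 - 2)*6)/4 = -½ + (2*6)/4 = -½ + (¼)*12 = -½ + 3 = 5/2 ≈ 2.5000)
z = 1457 (z = (367 - 4*5/2*12) + 1210 = (367 - 10*12) + 1210 = (367 - 120) + 1210 = 247 + 1210 = 1457)
z + (0*20 + 5) = 1457 + (0*20 + 5) = 1457 + (0 + 5) = 1457 + 5 = 1462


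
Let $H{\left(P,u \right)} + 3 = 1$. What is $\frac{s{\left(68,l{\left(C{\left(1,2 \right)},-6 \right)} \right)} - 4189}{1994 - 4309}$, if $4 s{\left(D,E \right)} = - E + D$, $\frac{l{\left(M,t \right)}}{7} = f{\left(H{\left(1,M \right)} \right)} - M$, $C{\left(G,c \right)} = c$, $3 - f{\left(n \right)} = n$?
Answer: $\frac{16709}{9260} \approx 1.8044$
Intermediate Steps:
$H{\left(P,u \right)} = -2$ ($H{\left(P,u \right)} = -3 + 1 = -2$)
$f{\left(n \right)} = 3 - n$
$l{\left(M,t \right)} = 35 - 7 M$ ($l{\left(M,t \right)} = 7 \left(\left(3 - -2\right) - M\right) = 7 \left(\left(3 + 2\right) - M\right) = 7 \left(5 - M\right) = 35 - 7 M$)
$s{\left(D,E \right)} = - \frac{E}{4} + \frac{D}{4}$ ($s{\left(D,E \right)} = \frac{- E + D}{4} = \frac{D - E}{4} = - \frac{E}{4} + \frac{D}{4}$)
$\frac{s{\left(68,l{\left(C{\left(1,2 \right)},-6 \right)} \right)} - 4189}{1994 - 4309} = \frac{\left(- \frac{35 - 14}{4} + \frac{1}{4} \cdot 68\right) - 4189}{1994 - 4309} = \frac{\left(- \frac{35 - 14}{4} + 17\right) - 4189}{-2315} = \left(\left(\left(- \frac{1}{4}\right) 21 + 17\right) - 4189\right) \left(- \frac{1}{2315}\right) = \left(\left(- \frac{21}{4} + 17\right) - 4189\right) \left(- \frac{1}{2315}\right) = \left(\frac{47}{4} - 4189\right) \left(- \frac{1}{2315}\right) = \left(- \frac{16709}{4}\right) \left(- \frac{1}{2315}\right) = \frac{16709}{9260}$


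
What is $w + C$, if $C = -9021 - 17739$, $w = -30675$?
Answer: $-57435$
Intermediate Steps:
$C = -26760$ ($C = -9021 - 17739 = -26760$)
$w + C = -30675 - 26760 = -57435$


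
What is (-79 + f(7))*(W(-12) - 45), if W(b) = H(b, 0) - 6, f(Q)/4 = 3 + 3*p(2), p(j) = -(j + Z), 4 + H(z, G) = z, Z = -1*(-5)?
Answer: 10117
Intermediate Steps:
Z = 5
H(z, G) = -4 + z
p(j) = -5 - j (p(j) = -(j + 5) = -(5 + j) = -5 - j)
f(Q) = -72 (f(Q) = 4*(3 + 3*(-5 - 1*2)) = 4*(3 + 3*(-5 - 2)) = 4*(3 + 3*(-7)) = 4*(3 - 21) = 4*(-18) = -72)
W(b) = -10 + b (W(b) = (-4 + b) - 6 = -10 + b)
(-79 + f(7))*(W(-12) - 45) = (-79 - 72)*((-10 - 12) - 45) = -151*(-22 - 45) = -151*(-67) = 10117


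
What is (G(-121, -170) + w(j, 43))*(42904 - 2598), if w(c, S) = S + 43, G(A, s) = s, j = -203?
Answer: -3385704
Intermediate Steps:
w(c, S) = 43 + S
(G(-121, -170) + w(j, 43))*(42904 - 2598) = (-170 + (43 + 43))*(42904 - 2598) = (-170 + 86)*40306 = -84*40306 = -3385704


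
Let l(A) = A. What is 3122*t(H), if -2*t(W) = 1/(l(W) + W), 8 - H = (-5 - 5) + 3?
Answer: -1561/30 ≈ -52.033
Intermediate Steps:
H = 15 (H = 8 - ((-5 - 5) + 3) = 8 - (-10 + 3) = 8 - 1*(-7) = 8 + 7 = 15)
t(W) = -1/(4*W) (t(W) = -1/(2*(W + W)) = -1/(2*W)/2 = -1/(4*W))
3122*t(H) = 3122*(-1/4/15) = 3122*(-1/4*1/15) = 3122*(-1/60) = -1561/30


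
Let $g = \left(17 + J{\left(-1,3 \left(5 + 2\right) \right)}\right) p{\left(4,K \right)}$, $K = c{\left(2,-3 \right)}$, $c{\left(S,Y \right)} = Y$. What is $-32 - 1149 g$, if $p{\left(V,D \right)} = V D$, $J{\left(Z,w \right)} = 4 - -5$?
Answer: $358456$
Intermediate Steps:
$J{\left(Z,w \right)} = 9$ ($J{\left(Z,w \right)} = 4 + 5 = 9$)
$K = -3$
$p{\left(V,D \right)} = D V$
$g = -312$ ($g = \left(17 + 9\right) \left(\left(-3\right) 4\right) = 26 \left(-12\right) = -312$)
$-32 - 1149 g = -32 - -358488 = -32 + 358488 = 358456$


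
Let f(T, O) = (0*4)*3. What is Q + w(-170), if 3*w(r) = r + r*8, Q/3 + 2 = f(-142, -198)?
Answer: -516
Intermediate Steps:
f(T, O) = 0 (f(T, O) = 0*3 = 0)
Q = -6 (Q = -6 + 3*0 = -6 + 0 = -6)
w(r) = 3*r (w(r) = (r + r*8)/3 = (r + 8*r)/3 = (9*r)/3 = 3*r)
Q + w(-170) = -6 + 3*(-170) = -6 - 510 = -516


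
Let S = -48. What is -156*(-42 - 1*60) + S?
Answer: 15864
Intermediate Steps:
-156*(-42 - 1*60) + S = -156*(-42 - 1*60) - 48 = -156*(-42 - 60) - 48 = -156*(-102) - 48 = 15912 - 48 = 15864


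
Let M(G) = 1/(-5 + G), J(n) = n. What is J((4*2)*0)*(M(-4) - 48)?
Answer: 0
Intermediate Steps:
J((4*2)*0)*(M(-4) - 48) = ((4*2)*0)*(1/(-5 - 4) - 48) = (8*0)*(1/(-9) - 48) = 0*(-1/9 - 48) = 0*(-433/9) = 0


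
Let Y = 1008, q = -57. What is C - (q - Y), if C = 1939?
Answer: 3004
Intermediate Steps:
C - (q - Y) = 1939 - (-57 - 1*1008) = 1939 - (-57 - 1008) = 1939 - 1*(-1065) = 1939 + 1065 = 3004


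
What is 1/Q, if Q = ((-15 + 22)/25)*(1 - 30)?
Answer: -25/203 ≈ -0.12315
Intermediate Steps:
Q = -203/25 (Q = (7*(1/25))*(-29) = (7/25)*(-29) = -203/25 ≈ -8.1200)
1/Q = 1/(-203/25) = -25/203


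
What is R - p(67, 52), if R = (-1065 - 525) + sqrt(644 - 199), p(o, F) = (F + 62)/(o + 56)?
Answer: -65228/41 + sqrt(445) ≈ -1569.8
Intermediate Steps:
p(o, F) = (62 + F)/(56 + o)
R = -1590 + sqrt(445) ≈ -1568.9
R - p(67, 52) = (-1590 + sqrt(445)) - (62 + 52)/(56 + 67) = (-1590 + sqrt(445)) - 114/123 = (-1590 + sqrt(445)) - 1*38/41 = (-1590 + sqrt(445)) - 38/41 = -65228/41 + sqrt(445)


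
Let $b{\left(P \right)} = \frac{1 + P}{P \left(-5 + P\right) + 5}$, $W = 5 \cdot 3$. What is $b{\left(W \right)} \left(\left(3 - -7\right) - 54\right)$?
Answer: $- \frac{704}{155} \approx -4.5419$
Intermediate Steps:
$W = 15$
$b{\left(P \right)} = \frac{1 + P}{5 + P \left(-5 + P\right)}$
$b{\left(W \right)} \left(\left(3 - -7\right) - 54\right) = \frac{1 + 15}{5 + 15^{2} - 75} \left(\left(3 - -7\right) - 54\right) = \frac{1}{5 + 225 - 75} \cdot 16 \left(\left(3 + 7\right) - 54\right) = \frac{1}{155} \cdot 16 \left(10 - 54\right) = \frac{1}{155} \cdot 16 \left(-44\right) = \frac{16}{155} \left(-44\right) = - \frac{704}{155}$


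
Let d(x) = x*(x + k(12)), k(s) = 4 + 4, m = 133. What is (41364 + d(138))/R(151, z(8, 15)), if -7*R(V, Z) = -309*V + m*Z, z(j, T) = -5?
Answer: 107646/11831 ≈ 9.0986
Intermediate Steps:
k(s) = 8
d(x) = x*(8 + x) (d(x) = x*(x + 8) = x*(8 + x))
R(V, Z) = -19*Z + 309*V/7 (R(V, Z) = -(-309*V + 133*Z)/7 = -19*Z + 309*V/7)
(41364 + d(138))/R(151, z(8, 15)) = (41364 + 138*(8 + 138))/(-19*(-5) + (309/7)*151) = (41364 + 138*146)/(95 + 46659/7) = (41364 + 20148)/(47324/7) = 61512*(7/47324) = 107646/11831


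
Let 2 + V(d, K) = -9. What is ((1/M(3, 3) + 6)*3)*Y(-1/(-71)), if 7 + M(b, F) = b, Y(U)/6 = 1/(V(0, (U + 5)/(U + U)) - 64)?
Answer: -69/50 ≈ -1.3800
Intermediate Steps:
V(d, K) = -11 (V(d, K) = -2 - 9 = -11)
Y(U) = -2/25 (Y(U) = 6/(-11 - 64) = 6/(-75) = 6*(-1/75) = -2/25)
M(b, F) = -7 + b
((1/M(3, 3) + 6)*3)*Y(-1/(-71)) = ((1/(-7 + 3) + 6)*3)*(-2/25) = ((1/(-4) + 6)*3)*(-2/25) = ((-1/4 + 6)*3)*(-2/25) = ((23/4)*3)*(-2/25) = (69/4)*(-2/25) = -69/50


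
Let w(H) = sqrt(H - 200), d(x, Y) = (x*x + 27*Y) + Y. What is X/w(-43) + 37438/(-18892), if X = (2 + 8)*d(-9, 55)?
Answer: -18719/9446 - 16210*I*sqrt(3)/27 ≈ -1.9817 - 1039.9*I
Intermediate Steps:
d(x, Y) = x**2 + 28*Y (d(x, Y) = (x**2 + 27*Y) + Y = x**2 + 28*Y)
w(H) = sqrt(-200 + H)
X = 16210 (X = (2 + 8)*((-9)**2 + 28*55) = 10*(81 + 1540) = 10*1621 = 16210)
X/w(-43) + 37438/(-18892) = 16210/(sqrt(-200 - 43)) + 37438/(-18892) = 16210/(sqrt(-243)) + 37438*(-1/18892) = 16210/((9*I*sqrt(3))) - 18719/9446 = 16210*(-I*sqrt(3)/27) - 18719/9446 = -16210*I*sqrt(3)/27 - 18719/9446 = -18719/9446 - 16210*I*sqrt(3)/27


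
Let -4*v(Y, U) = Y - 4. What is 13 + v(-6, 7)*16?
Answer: 53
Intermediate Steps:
v(Y, U) = 1 - Y/4 (v(Y, U) = -(Y - 4)/4 = -(-4 + Y)/4 = 1 - Y/4)
13 + v(-6, 7)*16 = 13 + (1 - 1/4*(-6))*16 = 13 + (1 + 3/2)*16 = 13 + (5/2)*16 = 13 + 40 = 53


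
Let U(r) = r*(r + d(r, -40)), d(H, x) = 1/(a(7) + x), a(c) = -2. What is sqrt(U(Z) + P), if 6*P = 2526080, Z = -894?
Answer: sqrt(538139343)/21 ≈ 1104.7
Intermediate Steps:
d(H, x) = 1/(-2 + x)
U(r) = r*(-1/42 + r) (U(r) = r*(r + 1/(-2 - 40)) = r*(r + 1/(-42)) = r*(r - 1/42) = r*(-1/42 + r))
P = 1263040/3 (P = (1/6)*2526080 = 1263040/3 ≈ 4.2101e+5)
sqrt(U(Z) + P) = sqrt(-894*(-1/42 - 894) + 1263040/3) = sqrt(-894*(-37549/42) + 1263040/3) = sqrt(5594801/7 + 1263040/3) = sqrt(25625683/21) = sqrt(538139343)/21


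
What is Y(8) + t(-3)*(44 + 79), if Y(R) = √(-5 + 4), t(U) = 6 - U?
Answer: 1107 + I ≈ 1107.0 + 1.0*I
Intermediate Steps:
Y(R) = I (Y(R) = √(-1) = I)
Y(8) + t(-3)*(44 + 79) = I + (6 - 1*(-3))*(44 + 79) = I + (6 + 3)*123 = I + 9*123 = I + 1107 = 1107 + I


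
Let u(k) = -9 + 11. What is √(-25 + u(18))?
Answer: I*√23 ≈ 4.7958*I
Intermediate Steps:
u(k) = 2
√(-25 + u(18)) = √(-25 + 2) = √(-23) = I*√23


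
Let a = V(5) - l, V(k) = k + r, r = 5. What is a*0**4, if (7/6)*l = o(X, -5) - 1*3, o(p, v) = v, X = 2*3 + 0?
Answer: 0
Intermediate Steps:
X = 6 (X = 6 + 0 = 6)
V(k) = 5 + k (V(k) = k + 5 = 5 + k)
l = -48/7 (l = 6*(-5 - 1*3)/7 = 6*(-5 - 3)/7 = (6/7)*(-8) = -48/7 ≈ -6.8571)
a = 118/7 (a = (5 + 5) - 1*(-48/7) = 10 + 48/7 = 118/7 ≈ 16.857)
a*0**4 = (118/7)*0**4 = (118/7)*0 = 0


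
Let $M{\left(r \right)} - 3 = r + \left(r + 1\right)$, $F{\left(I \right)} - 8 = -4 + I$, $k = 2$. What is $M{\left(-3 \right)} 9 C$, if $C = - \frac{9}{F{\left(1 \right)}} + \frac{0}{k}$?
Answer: $\frac{162}{5} \approx 32.4$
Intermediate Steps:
$F{\left(I \right)} = 4 + I$ ($F{\left(I \right)} = 8 + \left(-4 + I\right) = 4 + I$)
$M{\left(r \right)} = 4 + 2 r$ ($M{\left(r \right)} = 3 + \left(r + \left(r + 1\right)\right) = 3 + \left(r + \left(1 + r\right)\right) = 3 + \left(1 + 2 r\right) = 4 + 2 r$)
$C = - \frac{9}{5}$ ($C = - \frac{9}{4 + 1} + \frac{0}{2} = - \frac{9}{5} + 0 \cdot \frac{1}{2} = \left(-9\right) \frac{1}{5} + 0 = - \frac{9}{5} + 0 = - \frac{9}{5} \approx -1.8$)
$M{\left(-3 \right)} 9 C = \left(4 + 2 \left(-3\right)\right) 9 \left(- \frac{9}{5}\right) = \left(4 - 6\right) 9 \left(- \frac{9}{5}\right) = \left(-2\right) 9 \left(- \frac{9}{5}\right) = \left(-18\right) \left(- \frac{9}{5}\right) = \frac{162}{5}$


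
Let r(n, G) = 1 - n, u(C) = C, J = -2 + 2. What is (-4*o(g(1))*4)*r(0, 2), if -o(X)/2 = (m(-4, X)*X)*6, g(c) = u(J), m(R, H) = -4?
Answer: 0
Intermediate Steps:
J = 0
g(c) = 0
o(X) = 48*X (o(X) = -2*(-4*X)*6 = -(-48)*X = 48*X)
(-4*o(g(1))*4)*r(0, 2) = (-4*48*0*4)*(1 - 1*0) = (-0*4)*(1 + 0) = -4*0*1 = 0*1 = 0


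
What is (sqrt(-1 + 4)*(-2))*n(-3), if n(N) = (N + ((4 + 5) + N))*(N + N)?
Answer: 36*sqrt(3) ≈ 62.354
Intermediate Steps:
n(N) = 2*N*(9 + 2*N) (n(N) = (N + (9 + N))*(2*N) = (9 + 2*N)*(2*N) = 2*N*(9 + 2*N))
(sqrt(-1 + 4)*(-2))*n(-3) = (sqrt(-1 + 4)*(-2))*(2*(-3)*(9 + 2*(-3))) = (sqrt(3)*(-2))*(2*(-3)*(9 - 6)) = (-2*sqrt(3))*(2*(-3)*3) = -2*sqrt(3)*(-18) = 36*sqrt(3)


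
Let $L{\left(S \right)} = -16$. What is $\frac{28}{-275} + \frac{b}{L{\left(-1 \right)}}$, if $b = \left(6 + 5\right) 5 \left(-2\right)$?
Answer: $\frac{14901}{2200} \approx 6.7732$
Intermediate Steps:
$b = -110$ ($b = 11 \left(-10\right) = -110$)
$\frac{28}{-275} + \frac{b}{L{\left(-1 \right)}} = \frac{28}{-275} - \frac{110}{-16} = 28 \left(- \frac{1}{275}\right) - - \frac{55}{8} = - \frac{28}{275} + \frac{55}{8} = \frac{14901}{2200}$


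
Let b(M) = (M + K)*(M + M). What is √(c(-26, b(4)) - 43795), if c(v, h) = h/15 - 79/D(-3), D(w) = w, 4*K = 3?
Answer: 2*I*√2461845/15 ≈ 209.2*I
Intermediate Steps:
K = ¾ (K = (¼)*3 = ¾ ≈ 0.75000)
b(M) = 2*M*(¾ + M) (b(M) = (M + ¾)*(M + M) = (¾ + M)*(2*M) = 2*M*(¾ + M))
c(v, h) = 79/3 + h/15 (c(v, h) = h/15 - 79/(-3) = h*(1/15) - 79*(-⅓) = h/15 + 79/3 = 79/3 + h/15)
√(c(-26, b(4)) - 43795) = √((79/3 + ((½)*4*(3 + 4*4))/15) - 43795) = √((79/3 + ((½)*4*(3 + 16))/15) - 43795) = √((79/3 + ((½)*4*19)/15) - 43795) = √((79/3 + (1/15)*38) - 43795) = √((79/3 + 38/15) - 43795) = √(433/15 - 43795) = √(-656492/15) = 2*I*√2461845/15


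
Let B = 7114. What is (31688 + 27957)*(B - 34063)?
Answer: -1607373105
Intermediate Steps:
(31688 + 27957)*(B - 34063) = (31688 + 27957)*(7114 - 34063) = 59645*(-26949) = -1607373105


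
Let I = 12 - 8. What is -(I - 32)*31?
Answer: 868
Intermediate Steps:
I = 4
-(I - 32)*31 = -(4 - 32)*31 = -(-28)*31 = -1*(-868) = 868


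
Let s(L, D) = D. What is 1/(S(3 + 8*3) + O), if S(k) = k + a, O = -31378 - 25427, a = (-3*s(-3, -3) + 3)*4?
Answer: -1/56730 ≈ -1.7627e-5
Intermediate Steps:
a = 48 (a = (-3*(-3) + 3)*4 = (9 + 3)*4 = 12*4 = 48)
O = -56805
S(k) = 48 + k (S(k) = k + 48 = 48 + k)
1/(S(3 + 8*3) + O) = 1/((48 + (3 + 8*3)) - 56805) = 1/((48 + (3 + 24)) - 56805) = 1/((48 + 27) - 56805) = 1/(75 - 56805) = 1/(-56730) = -1/56730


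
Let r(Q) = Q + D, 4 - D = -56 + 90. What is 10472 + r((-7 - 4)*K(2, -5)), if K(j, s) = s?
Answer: 10497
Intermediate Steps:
D = -30 (D = 4 - (-56 + 90) = 4 - 1*34 = 4 - 34 = -30)
r(Q) = -30 + Q (r(Q) = Q - 30 = -30 + Q)
10472 + r((-7 - 4)*K(2, -5)) = 10472 + (-30 + (-7 - 4)*(-5)) = 10472 + (-30 - 11*(-5)) = 10472 + (-30 + 55) = 10472 + 25 = 10497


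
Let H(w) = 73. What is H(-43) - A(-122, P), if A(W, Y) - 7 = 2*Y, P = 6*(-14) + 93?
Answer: 48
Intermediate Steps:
P = 9 (P = -84 + 93 = 9)
A(W, Y) = 7 + 2*Y
H(-43) - A(-122, P) = 73 - (7 + 2*9) = 73 - (7 + 18) = 73 - 1*25 = 73 - 25 = 48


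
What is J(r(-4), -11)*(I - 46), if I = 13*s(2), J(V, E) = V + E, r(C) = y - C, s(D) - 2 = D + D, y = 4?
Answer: -96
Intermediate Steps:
s(D) = 2 + 2*D (s(D) = 2 + (D + D) = 2 + 2*D)
r(C) = 4 - C
J(V, E) = E + V
I = 78 (I = 13*(2 + 2*2) = 13*(2 + 4) = 13*6 = 78)
J(r(-4), -11)*(I - 46) = (-11 + (4 - 1*(-4)))*(78 - 46) = (-11 + (4 + 4))*32 = (-11 + 8)*32 = -3*32 = -96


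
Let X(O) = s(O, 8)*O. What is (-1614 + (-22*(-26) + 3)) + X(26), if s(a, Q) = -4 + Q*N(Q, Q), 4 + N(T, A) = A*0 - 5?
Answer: -3015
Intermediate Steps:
N(T, A) = -9 (N(T, A) = -4 + (A*0 - 5) = -4 + (0 - 5) = -4 - 5 = -9)
s(a, Q) = -4 - 9*Q (s(a, Q) = -4 + Q*(-9) = -4 - 9*Q)
X(O) = -76*O (X(O) = (-4 - 9*8)*O = (-4 - 72)*O = -76*O)
(-1614 + (-22*(-26) + 3)) + X(26) = (-1614 + (-22*(-26) + 3)) - 76*26 = (-1614 + (572 + 3)) - 1976 = (-1614 + 575) - 1976 = -1039 - 1976 = -3015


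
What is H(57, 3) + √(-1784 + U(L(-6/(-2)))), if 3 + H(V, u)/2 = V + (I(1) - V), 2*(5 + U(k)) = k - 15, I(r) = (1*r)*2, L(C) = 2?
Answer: -2 + 3*I*√798/2 ≈ -2.0 + 42.373*I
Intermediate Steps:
I(r) = 2*r (I(r) = r*2 = 2*r)
U(k) = -25/2 + k/2 (U(k) = -5 + (k - 15)/2 = -5 + (-15 + k)/2 = -5 + (-15/2 + k/2) = -25/2 + k/2)
H(V, u) = -2 (H(V, u) = -6 + 2*(V + (2*1 - V)) = -6 + 2*(V + (2 - V)) = -6 + 2*2 = -6 + 4 = -2)
H(57, 3) + √(-1784 + U(L(-6/(-2)))) = -2 + √(-1784 + (-25/2 + (½)*2)) = -2 + √(-1784 + (-25/2 + 1)) = -2 + √(-1784 - 23/2) = -2 + √(-3591/2) = -2 + 3*I*√798/2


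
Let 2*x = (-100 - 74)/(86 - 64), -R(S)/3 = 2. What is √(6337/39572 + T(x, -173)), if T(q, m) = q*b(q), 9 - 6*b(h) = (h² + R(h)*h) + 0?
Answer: √462526413651731/4788212 ≈ 4.4915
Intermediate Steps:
R(S) = -6 (R(S) = -3*2 = -6)
x = -87/22 (x = ((-100 - 74)/(86 - 64))/2 = (-174/22)/2 = (-174*1/22)/2 = (½)*(-87/11) = -87/22 ≈ -3.9545)
b(h) = 3/2 + h - h²/6 (b(h) = 3/2 - ((h² - 6*h) + 0)/6 = 3/2 - (h² - 6*h)/6 = 3/2 + (h - h²/6) = 3/2 + h - h²/6)
T(q, m) = q*(3/2 + q - q²/6)
√(6337/39572 + T(x, -173)) = √(6337/39572 + (⅙)*(-87/22)*(9 - (-87/22)² + 6*(-87/22))) = √(6337*(1/39572) + (⅙)*(-87/22)*(9 - 1*7569/484 - 261/11)) = √(6337/39572 + (⅙)*(-87/22)*(9 - 7569/484 - 261/11)) = √(6337/39572 + (⅙)*(-87/22)*(-14697/484)) = √(6337/39572 + 426213/21296) = √(4250263397/210681328) = √462526413651731/4788212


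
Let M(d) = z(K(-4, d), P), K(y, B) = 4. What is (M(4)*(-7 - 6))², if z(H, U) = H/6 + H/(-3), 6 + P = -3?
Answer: 676/9 ≈ 75.111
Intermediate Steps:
P = -9 (P = -6 - 3 = -9)
z(H, U) = -H/6 (z(H, U) = H*(⅙) + H*(-⅓) = H/6 - H/3 = -H/6)
M(d) = -⅔ (M(d) = -⅙*4 = -⅔)
(M(4)*(-7 - 6))² = (-2*(-7 - 6)/3)² = (-⅔*(-13))² = (26/3)² = 676/9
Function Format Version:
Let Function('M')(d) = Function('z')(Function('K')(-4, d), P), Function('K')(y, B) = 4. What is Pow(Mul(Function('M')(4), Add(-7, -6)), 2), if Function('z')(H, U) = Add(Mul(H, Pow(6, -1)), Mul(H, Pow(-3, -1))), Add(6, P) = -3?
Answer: Rational(676, 9) ≈ 75.111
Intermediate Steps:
P = -9 (P = Add(-6, -3) = -9)
Function('z')(H, U) = Mul(Rational(-1, 6), H) (Function('z')(H, U) = Add(Mul(H, Rational(1, 6)), Mul(H, Rational(-1, 3))) = Add(Mul(Rational(1, 6), H), Mul(Rational(-1, 3), H)) = Mul(Rational(-1, 6), H))
Function('M')(d) = Rational(-2, 3) (Function('M')(d) = Mul(Rational(-1, 6), 4) = Rational(-2, 3))
Pow(Mul(Function('M')(4), Add(-7, -6)), 2) = Pow(Mul(Rational(-2, 3), Add(-7, -6)), 2) = Pow(Mul(Rational(-2, 3), -13), 2) = Pow(Rational(26, 3), 2) = Rational(676, 9)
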